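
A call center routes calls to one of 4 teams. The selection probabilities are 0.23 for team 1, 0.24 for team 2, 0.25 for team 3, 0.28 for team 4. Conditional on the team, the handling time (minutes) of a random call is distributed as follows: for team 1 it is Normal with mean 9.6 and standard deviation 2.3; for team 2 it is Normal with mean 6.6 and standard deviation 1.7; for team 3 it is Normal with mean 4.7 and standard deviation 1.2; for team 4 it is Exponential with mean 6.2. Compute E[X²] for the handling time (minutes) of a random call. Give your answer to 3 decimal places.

60.970

For each component E[X²] = Var + (mean)², giving 1: 97.45; 2: 46.45; 3: 23.53; 4: 76.88.
Overall E[X²] = 0.23·97.45 + 0.24·46.45 + 0.25·23.53 + 0.28·76.88 = 60.9704.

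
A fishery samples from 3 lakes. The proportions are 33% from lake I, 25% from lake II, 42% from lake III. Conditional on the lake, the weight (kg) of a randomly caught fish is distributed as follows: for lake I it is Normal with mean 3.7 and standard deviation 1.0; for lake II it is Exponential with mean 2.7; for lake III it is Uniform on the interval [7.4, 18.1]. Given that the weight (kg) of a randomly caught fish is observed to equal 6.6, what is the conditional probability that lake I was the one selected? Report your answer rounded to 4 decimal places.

Likelihoods f(6.6 | ·): I: 0.00595253; II: 0.0321386; III: 0.
Posterior ∝ prior × likelihood. Numerator for I: 0.33·0.00595253 = 0.00196434.
Normalizing constant: 0.33·0.00595253 + 0.25·0.0321386 + 0.42·0 = 0.009999.
P(I | observation) = 0.00196434 / 0.009999 = 0.196453.

0.1965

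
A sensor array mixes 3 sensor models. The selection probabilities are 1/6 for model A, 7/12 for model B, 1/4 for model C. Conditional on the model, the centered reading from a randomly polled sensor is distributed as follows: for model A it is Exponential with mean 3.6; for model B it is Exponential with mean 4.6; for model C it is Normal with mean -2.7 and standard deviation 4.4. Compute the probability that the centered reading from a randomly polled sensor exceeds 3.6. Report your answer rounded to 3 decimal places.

Conditional on each model, P(X > 3.6): A: 0.367879; B: 0.457212; C: 0.0760979.
By total probability, P(X > 3.6) = 0.166667·0.367879 + 0.583333·0.457212 + 0.25·0.0760979 = 0.347045.

0.347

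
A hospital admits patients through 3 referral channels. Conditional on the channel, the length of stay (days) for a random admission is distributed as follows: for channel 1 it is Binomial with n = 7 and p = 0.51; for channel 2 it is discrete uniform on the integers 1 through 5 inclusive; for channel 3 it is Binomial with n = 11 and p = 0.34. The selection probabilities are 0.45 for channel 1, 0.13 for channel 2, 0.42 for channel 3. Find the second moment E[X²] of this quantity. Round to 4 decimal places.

For each component E[X²] = Var + (mean)², giving 1: 14.4942; 2: 11; 3: 16.456.
Overall E[X²] = 0.45·14.4942 + 0.13·11 + 0.42·16.456 = 14.8639.

14.8639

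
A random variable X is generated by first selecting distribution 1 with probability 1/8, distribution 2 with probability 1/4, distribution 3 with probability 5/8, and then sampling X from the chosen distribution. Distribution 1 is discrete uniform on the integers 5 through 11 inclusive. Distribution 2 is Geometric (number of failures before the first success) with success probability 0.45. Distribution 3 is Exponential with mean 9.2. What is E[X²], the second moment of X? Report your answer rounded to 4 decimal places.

115.3525

For each component E[X²] = Var + (mean)², giving 1: 68; 2: 4.20988; 3: 169.28.
Overall E[X²] = 0.125·68 + 0.25·4.20988 + 0.625·169.28 = 115.352.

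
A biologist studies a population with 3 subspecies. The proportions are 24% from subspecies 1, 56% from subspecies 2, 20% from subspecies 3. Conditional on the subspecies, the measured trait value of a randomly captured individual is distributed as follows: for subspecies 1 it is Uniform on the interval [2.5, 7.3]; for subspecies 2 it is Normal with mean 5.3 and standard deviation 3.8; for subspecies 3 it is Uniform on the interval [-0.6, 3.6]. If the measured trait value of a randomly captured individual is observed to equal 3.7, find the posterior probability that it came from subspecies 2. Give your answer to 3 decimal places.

Likelihoods f(3.7 | ·): 1: 0.208333; 2: 0.0960792; 3: 0.
Posterior ∝ prior × likelihood. Numerator for 2: 0.56·0.0960792 = 0.0538044.
Normalizing constant: 0.24·0.208333 + 0.56·0.0960792 + 0.2·0 = 0.103804.
P(2 | observation) = 0.0538044 / 0.103804 = 0.518325.

0.518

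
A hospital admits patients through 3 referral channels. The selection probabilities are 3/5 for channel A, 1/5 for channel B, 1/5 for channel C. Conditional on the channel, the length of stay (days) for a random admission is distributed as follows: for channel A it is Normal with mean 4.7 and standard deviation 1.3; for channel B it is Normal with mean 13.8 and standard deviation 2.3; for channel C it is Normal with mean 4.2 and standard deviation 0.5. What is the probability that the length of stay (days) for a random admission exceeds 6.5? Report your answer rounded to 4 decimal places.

0.2497

Conditional on each channel, P(X > 6.5): A: 0.0830851; B: 0.999248; C: 2.11245e-06.
By total probability, P(X > 6.5) = 0.6·0.0830851 + 0.2·0.999248 + 0.2·2.11245e-06 = 0.249701.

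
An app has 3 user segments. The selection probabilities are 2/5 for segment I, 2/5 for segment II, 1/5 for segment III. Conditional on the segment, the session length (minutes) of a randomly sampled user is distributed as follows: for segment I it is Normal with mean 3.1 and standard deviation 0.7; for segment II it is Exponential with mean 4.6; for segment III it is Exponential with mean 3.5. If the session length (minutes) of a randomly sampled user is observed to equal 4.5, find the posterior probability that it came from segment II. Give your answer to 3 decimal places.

0.412

Likelihoods f(4.5 | ·): I: 0.07713; II: 0.0817314; III: 0.0789866.
Posterior ∝ prior × likelihood. Numerator for II: 0.4·0.0817314 = 0.0326926.
Normalizing constant: 0.4·0.07713 + 0.4·0.0817314 + 0.2·0.0789866 = 0.0793419.
P(II | observation) = 0.0326926 / 0.0793419 = 0.412047.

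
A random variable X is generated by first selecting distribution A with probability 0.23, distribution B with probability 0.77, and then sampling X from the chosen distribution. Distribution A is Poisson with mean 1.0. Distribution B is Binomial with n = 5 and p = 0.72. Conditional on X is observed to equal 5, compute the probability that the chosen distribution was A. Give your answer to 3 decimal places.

0.005

Likelihoods P(X=5 | ·): A: 0.00306566; B: 0.193492.
Posterior ∝ prior × likelihood. Numerator for A: 0.23·0.00306566 = 0.000705102.
Normalizing constant: 0.23·0.00306566 + 0.77·0.193492 = 0.149694.
P(A | observation) = 0.000705102 / 0.149694 = 0.0047103.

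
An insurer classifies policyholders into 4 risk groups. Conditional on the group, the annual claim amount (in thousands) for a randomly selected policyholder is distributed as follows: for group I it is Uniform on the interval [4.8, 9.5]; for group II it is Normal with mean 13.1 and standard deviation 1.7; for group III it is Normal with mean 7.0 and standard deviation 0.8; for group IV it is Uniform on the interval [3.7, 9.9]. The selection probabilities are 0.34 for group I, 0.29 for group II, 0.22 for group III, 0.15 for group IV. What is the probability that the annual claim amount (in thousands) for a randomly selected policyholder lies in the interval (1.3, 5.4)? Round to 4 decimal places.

0.0895

Conditional on each group, P(1.3 < X < 5.4): I: 0.12766; II: 2.9574e-06; III: 0.0227501; IV: 0.274194.
By total probability, P(1.3 < X < 5.4) = 0.34·0.12766 + 0.29·2.9574e-06 + 0.22·0.0227501 + 0.15·0.274194 = 0.0895392.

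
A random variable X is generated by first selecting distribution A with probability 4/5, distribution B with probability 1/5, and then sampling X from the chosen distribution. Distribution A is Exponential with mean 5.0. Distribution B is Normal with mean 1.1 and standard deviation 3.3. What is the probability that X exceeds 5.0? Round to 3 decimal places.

Conditional on each component, P(X > 5.0): A: 0.367879; B: 0.118639.
By total probability, P(X > 5.0) = 0.8·0.367879 + 0.2·0.118639 = 0.318031.

0.318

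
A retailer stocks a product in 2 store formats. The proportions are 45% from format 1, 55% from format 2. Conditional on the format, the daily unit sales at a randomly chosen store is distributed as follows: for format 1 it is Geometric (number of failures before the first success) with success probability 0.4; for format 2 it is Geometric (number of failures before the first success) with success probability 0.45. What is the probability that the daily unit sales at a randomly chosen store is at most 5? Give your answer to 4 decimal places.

0.9638

Conditional on each format, P(X ≤ 5): 1: 0.953344; 2: 0.972319.
By total probability, P(X ≤ 5) = 0.45·0.953344 + 0.55·0.972319 = 0.96378.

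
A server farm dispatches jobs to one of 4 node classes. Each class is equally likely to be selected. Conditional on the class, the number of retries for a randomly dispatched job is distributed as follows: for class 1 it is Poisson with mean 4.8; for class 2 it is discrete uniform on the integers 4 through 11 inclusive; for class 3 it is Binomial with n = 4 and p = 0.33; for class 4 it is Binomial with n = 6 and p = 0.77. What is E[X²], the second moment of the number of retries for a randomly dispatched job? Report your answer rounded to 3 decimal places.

28.593

For each component E[X²] = Var + (mean)², giving 1: 27.84; 2: 61.5; 3: 2.6268; 4: 22.407.
Overall E[X²] = 0.25·27.84 + 0.25·61.5 + 0.25·2.6268 + 0.25·22.407 = 28.5935.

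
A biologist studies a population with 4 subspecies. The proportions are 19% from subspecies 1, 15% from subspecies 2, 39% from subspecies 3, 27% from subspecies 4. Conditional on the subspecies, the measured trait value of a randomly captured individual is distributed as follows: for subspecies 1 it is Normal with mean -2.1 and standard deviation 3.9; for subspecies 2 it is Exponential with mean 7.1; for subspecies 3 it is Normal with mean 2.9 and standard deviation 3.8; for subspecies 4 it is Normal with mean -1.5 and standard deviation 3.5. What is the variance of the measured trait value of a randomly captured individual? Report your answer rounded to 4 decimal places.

Per component, 1: μ=-2.1, E[X²]=19.62; 2: μ=7.1, E[X²]=100.82; 3: μ=2.9, E[X²]=22.85; 4: μ=-1.5, E[X²]=14.5.
E[X] = 0.19·-2.1 + 0.15·7.1 + 0.39·2.9 + 0.27·-1.5 = 1.392.
E[X²] = 0.19·19.62 + 0.15·100.82 + 0.39·22.85 + 0.27·14.5 = 31.6773.
Var(X) = E[X²] − (E[X])² = 31.6773 − 1.93766 = 29.7396.

29.7396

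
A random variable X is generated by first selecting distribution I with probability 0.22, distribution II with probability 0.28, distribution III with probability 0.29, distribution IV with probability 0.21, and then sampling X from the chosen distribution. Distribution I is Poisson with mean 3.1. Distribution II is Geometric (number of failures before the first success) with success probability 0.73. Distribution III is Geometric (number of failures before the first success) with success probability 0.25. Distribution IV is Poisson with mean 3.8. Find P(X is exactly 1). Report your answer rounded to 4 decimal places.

0.1581

Conditional on each component, P(X = 1): I: 0.139653; II: 0.1971; III: 0.1875; IV: 0.0850089.
By total probability, P(X = 1) = 0.22·0.139653 + 0.28·0.1971 + 0.29·0.1875 + 0.21·0.0850089 = 0.158138.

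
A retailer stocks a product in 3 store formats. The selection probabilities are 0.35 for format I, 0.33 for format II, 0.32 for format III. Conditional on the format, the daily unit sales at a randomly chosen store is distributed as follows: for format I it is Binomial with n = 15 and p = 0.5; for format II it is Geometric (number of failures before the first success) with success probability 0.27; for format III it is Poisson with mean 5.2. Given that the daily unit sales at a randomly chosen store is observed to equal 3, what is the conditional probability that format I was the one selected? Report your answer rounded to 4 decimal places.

0.0601

Likelihoods P(X=3 | ·): I: 0.0138855; II: 0.105035; III: 0.129279.
Posterior ∝ prior × likelihood. Numerator for I: 0.35·0.0138855 = 0.00485992.
Normalizing constant: 0.35·0.0138855 + 0.33·0.105035 + 0.32·0.129279 = 0.0808906.
P(I | observation) = 0.00485992 / 0.0808906 = 0.0600802.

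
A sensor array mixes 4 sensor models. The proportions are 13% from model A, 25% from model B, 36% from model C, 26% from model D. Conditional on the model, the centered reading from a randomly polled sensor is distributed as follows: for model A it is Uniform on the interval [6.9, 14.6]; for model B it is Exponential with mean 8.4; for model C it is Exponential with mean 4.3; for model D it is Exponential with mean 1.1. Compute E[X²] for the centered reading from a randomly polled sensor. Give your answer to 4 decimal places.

64.8874

For each component E[X²] = Var + (mean)², giving A: 120.503; B: 141.12; C: 36.98; D: 2.42.
Overall E[X²] = 0.13·120.503 + 0.25·141.12 + 0.36·36.98 + 0.26·2.42 = 64.8874.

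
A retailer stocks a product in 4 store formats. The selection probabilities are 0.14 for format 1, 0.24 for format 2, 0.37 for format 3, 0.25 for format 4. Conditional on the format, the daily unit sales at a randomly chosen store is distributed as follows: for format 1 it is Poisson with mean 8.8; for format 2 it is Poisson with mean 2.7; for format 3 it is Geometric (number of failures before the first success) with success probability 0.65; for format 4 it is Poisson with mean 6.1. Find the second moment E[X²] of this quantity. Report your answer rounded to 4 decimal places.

For each component E[X²] = Var + (mean)², giving 1: 86.24; 2: 9.99; 3: 1.11834; 4: 43.31.
Overall E[X²] = 0.14·86.24 + 0.24·9.99 + 0.37·1.11834 + 0.25·43.31 = 25.7125.

25.7125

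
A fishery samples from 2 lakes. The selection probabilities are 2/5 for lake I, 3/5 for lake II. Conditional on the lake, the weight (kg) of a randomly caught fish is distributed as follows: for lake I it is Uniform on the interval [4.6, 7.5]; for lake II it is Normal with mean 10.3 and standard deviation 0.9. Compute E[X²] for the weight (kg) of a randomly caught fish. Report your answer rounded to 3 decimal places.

For each component E[X²] = Var + (mean)², giving I: 37.3033; II: 106.9.
Overall E[X²] = 0.4·37.3033 + 0.6·106.9 = 79.0613.

79.061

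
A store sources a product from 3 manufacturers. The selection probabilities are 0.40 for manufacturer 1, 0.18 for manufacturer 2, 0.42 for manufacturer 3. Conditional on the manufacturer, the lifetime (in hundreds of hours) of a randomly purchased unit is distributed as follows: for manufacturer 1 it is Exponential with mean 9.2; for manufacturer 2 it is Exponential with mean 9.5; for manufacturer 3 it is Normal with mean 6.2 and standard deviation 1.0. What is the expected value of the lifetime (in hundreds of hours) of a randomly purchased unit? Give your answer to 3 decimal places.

7.994

Component means — 1: 9.2; 2: 9.5; 3: 6.2.
E[X] = 0.4·9.2 + 0.18·9.5 + 0.42·6.2 = 7.994.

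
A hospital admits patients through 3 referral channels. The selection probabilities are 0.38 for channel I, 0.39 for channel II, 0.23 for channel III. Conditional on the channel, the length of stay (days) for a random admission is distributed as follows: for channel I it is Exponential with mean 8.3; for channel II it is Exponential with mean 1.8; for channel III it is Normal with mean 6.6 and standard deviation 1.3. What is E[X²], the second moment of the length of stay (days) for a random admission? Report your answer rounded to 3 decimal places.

For each component E[X²] = Var + (mean)², giving I: 137.78; II: 6.48; III: 45.25.
Overall E[X²] = 0.38·137.78 + 0.39·6.48 + 0.23·45.25 = 65.2911.

65.291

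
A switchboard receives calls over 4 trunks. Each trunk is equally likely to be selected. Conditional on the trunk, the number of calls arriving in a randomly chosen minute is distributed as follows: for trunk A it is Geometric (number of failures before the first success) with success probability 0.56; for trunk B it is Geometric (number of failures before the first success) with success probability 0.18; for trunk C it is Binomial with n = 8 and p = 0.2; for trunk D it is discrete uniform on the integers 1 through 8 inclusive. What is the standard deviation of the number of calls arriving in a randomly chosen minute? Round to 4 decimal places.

Per component, A: μ=0.785714, E[X²]=2.02041; B: μ=4.55556, E[X²]=46.0617; C: μ=1.6, E[X²]=3.84; D: μ=4.5, E[X²]=25.5.
E[X] = 0.25·0.785714 + 0.25·4.55556 + 0.25·1.6 + 0.25·4.5 = 2.86032.
E[X²] = 0.25·2.02041 + 0.25·46.0617 + 0.25·3.84 + 0.25·25.5 = 19.3555.
Var(X) = E[X²] − (E[X])² = 19.3555 − 8.18142 = 11.1741.
SD(X) = √11.1741 = 3.34277.

3.3428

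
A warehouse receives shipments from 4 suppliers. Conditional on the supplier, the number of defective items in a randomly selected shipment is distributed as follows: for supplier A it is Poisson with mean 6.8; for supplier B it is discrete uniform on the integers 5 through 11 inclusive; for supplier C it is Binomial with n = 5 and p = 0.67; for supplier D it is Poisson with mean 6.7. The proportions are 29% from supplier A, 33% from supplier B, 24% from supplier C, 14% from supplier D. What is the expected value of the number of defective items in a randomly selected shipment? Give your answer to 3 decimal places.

Component means — A: 6.8; B: 8; C: 3.35; D: 6.7.
E[X] = 0.29·6.8 + 0.33·8 + 0.24·3.35 + 0.14·6.7 = 6.354.

6.354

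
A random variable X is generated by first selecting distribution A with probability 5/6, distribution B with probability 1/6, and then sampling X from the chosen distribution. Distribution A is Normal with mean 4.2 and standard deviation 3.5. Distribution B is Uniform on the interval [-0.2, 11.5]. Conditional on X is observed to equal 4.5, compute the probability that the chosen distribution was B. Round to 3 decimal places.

Likelihoods f(4.5 | ·): A: 0.113566; B: 0.0854701.
Posterior ∝ prior × likelihood. Numerator for B: 0.166667·0.0854701 = 0.014245.
Normalizing constant: 0.833333·0.113566 + 0.166667·0.0854701 = 0.108883.
P(B | observation) = 0.014245 / 0.108883 = 0.130829.

0.131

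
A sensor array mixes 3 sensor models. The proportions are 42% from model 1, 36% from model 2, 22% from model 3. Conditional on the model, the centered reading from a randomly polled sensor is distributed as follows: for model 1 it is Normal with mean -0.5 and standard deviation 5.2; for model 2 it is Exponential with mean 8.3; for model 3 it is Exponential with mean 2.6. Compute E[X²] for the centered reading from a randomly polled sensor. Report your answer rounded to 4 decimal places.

For each component E[X²] = Var + (mean)², giving 1: 27.29; 2: 137.78; 3: 13.52.
Overall E[X²] = 0.42·27.29 + 0.36·137.78 + 0.22·13.52 = 64.037.

64.0370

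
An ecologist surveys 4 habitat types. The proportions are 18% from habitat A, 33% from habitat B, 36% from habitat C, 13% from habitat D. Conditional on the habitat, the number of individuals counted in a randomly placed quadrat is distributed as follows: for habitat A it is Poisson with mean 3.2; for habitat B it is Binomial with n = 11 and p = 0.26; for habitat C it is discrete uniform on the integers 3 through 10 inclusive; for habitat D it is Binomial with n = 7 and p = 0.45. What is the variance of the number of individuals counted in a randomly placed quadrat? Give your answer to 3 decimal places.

Per component, A: μ=3.2, E[X²]=13.44; B: μ=2.86, E[X²]=10.296; C: μ=6.5, E[X²]=47.5; D: μ=3.15, E[X²]=11.655.
E[X] = 0.18·3.2 + 0.33·2.86 + 0.36·6.5 + 0.13·3.15 = 4.2693.
E[X²] = 0.18·13.44 + 0.33·10.296 + 0.36·47.5 + 0.13·11.655 = 24.432.
Var(X) = E[X²] − (E[X])² = 24.432 − 18.2269 = 6.20511.

6.205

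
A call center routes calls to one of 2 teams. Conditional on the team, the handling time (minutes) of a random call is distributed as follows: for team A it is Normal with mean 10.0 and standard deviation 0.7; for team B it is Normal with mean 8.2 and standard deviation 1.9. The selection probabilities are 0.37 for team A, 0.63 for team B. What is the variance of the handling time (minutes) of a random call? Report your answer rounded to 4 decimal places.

Per component, A: μ=10, E[X²]=100.49; B: μ=8.2, E[X²]=70.85.
E[X] = 0.37·10 + 0.63·8.2 = 8.866.
E[X²] = 0.37·100.49 + 0.63·70.85 = 81.8168.
Var(X) = E[X²] − (E[X])² = 81.8168 − 78.606 = 3.21084.

3.2108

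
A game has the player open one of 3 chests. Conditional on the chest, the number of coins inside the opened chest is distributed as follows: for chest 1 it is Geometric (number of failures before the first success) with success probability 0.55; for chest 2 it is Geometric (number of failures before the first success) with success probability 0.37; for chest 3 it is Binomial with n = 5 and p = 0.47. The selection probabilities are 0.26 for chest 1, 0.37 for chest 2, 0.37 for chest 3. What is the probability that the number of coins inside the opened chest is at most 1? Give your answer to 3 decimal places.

0.515

Conditional on each chest, P(X ≤ 1): 1: 0.7975; 2: 0.6031; 3: 0.227246.
By total probability, P(X ≤ 1) = 0.26·0.7975 + 0.37·0.6031 + 0.37·0.227246 = 0.514578.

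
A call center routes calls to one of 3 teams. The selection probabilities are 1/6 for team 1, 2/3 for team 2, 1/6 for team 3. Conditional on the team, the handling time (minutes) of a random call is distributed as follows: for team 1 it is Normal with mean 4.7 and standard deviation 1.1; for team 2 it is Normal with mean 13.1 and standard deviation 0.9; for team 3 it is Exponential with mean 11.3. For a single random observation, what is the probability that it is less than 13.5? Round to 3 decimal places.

Conditional on each team, P(X < 13.5): 1: 1; 2: 0.671639; 3: 0.697202.
By total probability, P(X < 13.5) = 0.166667·1 + 0.666667·0.671639 + 0.166667·0.697202 = 0.730627.

0.731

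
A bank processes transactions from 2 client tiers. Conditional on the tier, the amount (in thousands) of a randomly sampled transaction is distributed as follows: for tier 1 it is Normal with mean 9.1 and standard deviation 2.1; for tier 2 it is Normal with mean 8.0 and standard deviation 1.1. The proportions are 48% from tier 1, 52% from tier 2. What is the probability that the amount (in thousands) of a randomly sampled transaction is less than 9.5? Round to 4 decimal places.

0.7514

Conditional on each tier, P(X < 9.5): 1: 0.575532; 2: 0.913659.
By total probability, P(X < 9.5) = 0.48·0.575532 + 0.52·0.913659 = 0.751358.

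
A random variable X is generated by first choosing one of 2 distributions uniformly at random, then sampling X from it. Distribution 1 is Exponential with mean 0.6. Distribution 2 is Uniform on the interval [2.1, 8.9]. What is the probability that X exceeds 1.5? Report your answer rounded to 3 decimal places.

Conditional on each component, P(X > 1.5): 1: 0.082085; 2: 1.
By total probability, P(X > 1.5) = 0.5·0.082085 + 0.5·1 = 0.541042.

0.541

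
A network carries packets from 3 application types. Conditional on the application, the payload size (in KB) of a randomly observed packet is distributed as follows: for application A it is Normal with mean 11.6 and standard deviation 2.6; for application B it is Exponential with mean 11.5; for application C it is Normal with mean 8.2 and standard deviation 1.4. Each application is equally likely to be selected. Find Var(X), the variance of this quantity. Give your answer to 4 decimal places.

Per component, A: μ=11.6, E[X²]=141.32; B: μ=11.5, E[X²]=264.5; C: μ=8.2, E[X²]=69.2.
E[X] = 0.333333·11.6 + 0.333333·11.5 + 0.333333·8.2 = 10.4333.
E[X²] = 0.333333·141.32 + 0.333333·264.5 + 0.333333·69.2 = 158.34.
Var(X) = E[X²] − (E[X])² = 158.34 − 108.854 = 49.4856.

49.4856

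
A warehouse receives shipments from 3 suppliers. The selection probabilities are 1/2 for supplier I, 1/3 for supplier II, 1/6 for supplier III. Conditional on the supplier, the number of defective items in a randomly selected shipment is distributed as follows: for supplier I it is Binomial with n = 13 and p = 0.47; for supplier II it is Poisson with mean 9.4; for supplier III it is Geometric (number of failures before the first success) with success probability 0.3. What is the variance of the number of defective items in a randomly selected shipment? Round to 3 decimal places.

11.816

Per component, I: μ=6.11, E[X²]=40.5704; II: μ=9.4, E[X²]=97.76; III: μ=2.33333, E[X²]=13.2222.
E[X] = 0.5·6.11 + 0.333333·9.4 + 0.166667·2.33333 = 6.57722.
E[X²] = 0.5·40.5704 + 0.333333·97.76 + 0.166667·13.2222 = 55.0756.
Var(X) = E[X²] − (E[X])² = 55.0756 − 43.2599 = 11.8157.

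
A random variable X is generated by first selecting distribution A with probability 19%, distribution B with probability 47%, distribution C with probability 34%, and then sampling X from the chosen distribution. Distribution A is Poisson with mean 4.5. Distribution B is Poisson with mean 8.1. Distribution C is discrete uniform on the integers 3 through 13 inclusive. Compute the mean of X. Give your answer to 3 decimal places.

7.382

Component means — A: 4.5; B: 8.1; C: 8.
E[X] = 0.19·4.5 + 0.47·8.1 + 0.34·8 = 7.382.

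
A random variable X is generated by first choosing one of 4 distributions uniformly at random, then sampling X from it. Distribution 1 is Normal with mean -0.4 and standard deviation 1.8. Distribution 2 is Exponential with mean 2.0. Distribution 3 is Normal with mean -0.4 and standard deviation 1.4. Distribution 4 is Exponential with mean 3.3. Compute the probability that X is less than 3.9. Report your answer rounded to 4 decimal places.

0.8854

Conditional on each component, P(X < 3.9): 1: 0.99155; 2: 0.857726; 3: 0.998935; 4: 0.693279.
By total probability, P(X < 3.9) = 0.25·0.99155 + 0.25·0.857726 + 0.25·0.998935 + 0.25·0.693279 = 0.885373.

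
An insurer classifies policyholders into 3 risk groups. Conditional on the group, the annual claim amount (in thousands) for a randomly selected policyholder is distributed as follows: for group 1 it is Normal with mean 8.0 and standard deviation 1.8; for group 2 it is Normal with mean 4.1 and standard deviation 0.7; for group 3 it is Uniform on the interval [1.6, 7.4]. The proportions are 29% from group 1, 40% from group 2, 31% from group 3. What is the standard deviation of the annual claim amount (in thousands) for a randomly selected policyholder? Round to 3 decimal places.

2.211

Per component, 1: μ=8, E[X²]=67.24; 2: μ=4.1, E[X²]=17.3; 3: μ=4.5, E[X²]=23.0533.
E[X] = 0.29·8 + 0.4·4.1 + 0.31·4.5 = 5.355.
E[X²] = 0.29·67.24 + 0.4·17.3 + 0.31·23.0533 = 33.5661.
Var(X) = E[X²] − (E[X])² = 33.5661 − 28.676 = 4.89011.
SD(X) = √4.89011 = 2.21136.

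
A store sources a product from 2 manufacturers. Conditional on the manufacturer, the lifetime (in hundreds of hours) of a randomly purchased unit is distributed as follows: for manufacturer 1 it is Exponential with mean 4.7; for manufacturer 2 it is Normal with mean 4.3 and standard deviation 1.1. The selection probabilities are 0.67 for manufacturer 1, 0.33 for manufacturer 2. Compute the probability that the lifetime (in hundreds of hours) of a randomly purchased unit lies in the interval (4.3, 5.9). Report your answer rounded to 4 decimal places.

0.2184

Conditional on each manufacturer, P(4.3 < X < 5.9): 1: 0.115574; 2: 0.427102.
By total probability, P(4.3 < X < 5.9) = 0.67·0.115574 + 0.33·0.427102 = 0.218379.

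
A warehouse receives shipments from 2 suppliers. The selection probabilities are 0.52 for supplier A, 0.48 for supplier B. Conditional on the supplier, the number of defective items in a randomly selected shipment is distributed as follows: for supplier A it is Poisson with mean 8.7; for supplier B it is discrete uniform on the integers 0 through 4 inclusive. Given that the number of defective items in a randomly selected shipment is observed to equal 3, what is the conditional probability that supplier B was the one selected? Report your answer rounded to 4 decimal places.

0.9099

Likelihoods P(X=3 | ·): A: 0.0182829; B: 0.2.
Posterior ∝ prior × likelihood. Numerator for B: 0.48·0.2 = 0.096.
Normalizing constant: 0.52·0.0182829 + 0.48·0.2 = 0.105507.
P(B | observation) = 0.096 / 0.105507 = 0.909891.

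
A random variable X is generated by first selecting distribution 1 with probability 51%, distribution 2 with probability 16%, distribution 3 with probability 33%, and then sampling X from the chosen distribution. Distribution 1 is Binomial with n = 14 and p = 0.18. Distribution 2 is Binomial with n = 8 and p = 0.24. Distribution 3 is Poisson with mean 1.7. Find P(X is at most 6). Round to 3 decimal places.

Conditional on each component, P(X ≤ 6): 1: 0.993591; 2: 0.99971; 3: 0.998125.
By total probability, P(X ≤ 6) = 0.51·0.993591 + 0.16·0.99971 + 0.33·0.998125 = 0.996066.

0.996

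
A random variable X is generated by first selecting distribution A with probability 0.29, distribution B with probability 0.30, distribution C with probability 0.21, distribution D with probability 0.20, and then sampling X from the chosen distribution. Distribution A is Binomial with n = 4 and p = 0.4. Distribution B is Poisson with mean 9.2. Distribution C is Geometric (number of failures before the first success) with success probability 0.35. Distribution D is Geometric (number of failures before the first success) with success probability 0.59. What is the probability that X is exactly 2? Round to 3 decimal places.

0.152

Conditional on each component, P(X = 2): A: 0.3456; B: 0.00427599; C: 0.147875; D: 0.099179.
By total probability, P(X = 2) = 0.29·0.3456 + 0.3·0.00427599 + 0.21·0.147875 + 0.2·0.099179 = 0.152396.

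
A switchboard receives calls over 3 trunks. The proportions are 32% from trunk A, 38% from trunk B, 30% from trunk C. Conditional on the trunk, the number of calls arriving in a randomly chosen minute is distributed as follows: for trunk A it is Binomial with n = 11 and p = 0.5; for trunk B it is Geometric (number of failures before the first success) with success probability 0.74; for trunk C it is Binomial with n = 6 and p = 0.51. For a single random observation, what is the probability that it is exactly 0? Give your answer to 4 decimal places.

0.2855

Conditional on each trunk, P(X = 0): A: 0.000488281; B: 0.74; C: 0.0138413.
By total probability, P(X = 0) = 0.32·0.000488281 + 0.38·0.74 + 0.3·0.0138413 = 0.285509.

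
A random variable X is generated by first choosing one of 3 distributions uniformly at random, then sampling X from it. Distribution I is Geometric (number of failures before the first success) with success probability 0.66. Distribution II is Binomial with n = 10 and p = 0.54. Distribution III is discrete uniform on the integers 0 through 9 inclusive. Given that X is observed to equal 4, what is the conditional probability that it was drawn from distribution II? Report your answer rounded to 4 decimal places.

Likelihoods P(X=4 | ·): I: 0.00881982; II: 0.169177; III: 0.1.
Posterior ∝ prior × likelihood. Numerator for II: 0.333333·0.169177 = 0.0563923.
Normalizing constant: 0.333333·0.00881982 + 0.333333·0.169177 + 0.333333·0.1 = 0.0926656.
P(II | observation) = 0.0563923 / 0.0926656 = 0.608557.

0.6086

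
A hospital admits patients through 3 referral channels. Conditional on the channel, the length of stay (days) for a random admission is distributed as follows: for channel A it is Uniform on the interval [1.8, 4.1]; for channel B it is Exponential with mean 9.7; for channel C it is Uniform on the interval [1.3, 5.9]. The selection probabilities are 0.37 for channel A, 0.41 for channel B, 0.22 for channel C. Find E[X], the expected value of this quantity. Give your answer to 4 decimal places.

Component means — A: 2.95; B: 9.7; C: 3.6.
E[X] = 0.37·2.95 + 0.41·9.7 + 0.22·3.6 = 5.8605.

5.8605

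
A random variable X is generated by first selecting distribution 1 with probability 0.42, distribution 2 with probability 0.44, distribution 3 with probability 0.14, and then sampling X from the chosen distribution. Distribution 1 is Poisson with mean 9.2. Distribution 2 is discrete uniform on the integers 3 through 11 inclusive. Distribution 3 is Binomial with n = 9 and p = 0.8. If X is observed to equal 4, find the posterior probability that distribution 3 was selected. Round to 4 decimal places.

0.0362

Likelihoods P(X=4 | ·): 1: 0.03016; 2: 0.111111; 3: 0.0165151.
Posterior ∝ prior × likelihood. Numerator for 3: 0.14·0.0165151 = 0.00231211.
Normalizing constant: 0.42·0.03016 + 0.44·0.111111 + 0.14·0.0165151 = 0.0638682.
P(3 | observation) = 0.00231211 / 0.0638682 = 0.0362013.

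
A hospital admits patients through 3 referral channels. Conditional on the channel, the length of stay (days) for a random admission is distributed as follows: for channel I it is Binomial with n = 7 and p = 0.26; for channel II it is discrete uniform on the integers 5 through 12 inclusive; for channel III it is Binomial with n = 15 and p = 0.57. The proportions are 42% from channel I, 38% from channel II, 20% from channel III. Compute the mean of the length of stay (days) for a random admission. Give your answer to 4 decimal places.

Component means — I: 1.82; II: 8.5; III: 8.55.
E[X] = 0.42·1.82 + 0.38·8.5 + 0.2·8.55 = 5.7044.

5.7044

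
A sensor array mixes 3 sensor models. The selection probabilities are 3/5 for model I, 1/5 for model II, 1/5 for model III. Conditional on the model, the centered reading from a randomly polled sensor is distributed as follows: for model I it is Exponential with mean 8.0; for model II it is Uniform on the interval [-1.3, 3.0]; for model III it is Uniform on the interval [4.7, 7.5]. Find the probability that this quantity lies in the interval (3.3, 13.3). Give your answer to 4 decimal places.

Conditional on each model, P(3.3 < X < 13.3): I: 0.472329; II: 0; III: 1.
By total probability, P(3.3 < X < 13.3) = 0.6·0.472329 + 0.2·0 + 0.2·1 = 0.483397.

0.4834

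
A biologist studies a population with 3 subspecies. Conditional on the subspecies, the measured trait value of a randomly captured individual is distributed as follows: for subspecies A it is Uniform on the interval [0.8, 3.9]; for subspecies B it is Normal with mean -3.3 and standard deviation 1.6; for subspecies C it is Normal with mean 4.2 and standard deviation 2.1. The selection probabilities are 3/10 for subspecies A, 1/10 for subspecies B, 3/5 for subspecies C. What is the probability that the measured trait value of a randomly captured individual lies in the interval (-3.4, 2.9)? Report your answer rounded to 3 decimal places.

Conditional on each subspecies, P(-3.4 < X < 2.9): A: 0.677419; B: 0.524864; C: 0.267795.
By total probability, P(-3.4 < X < 2.9) = 0.3·0.677419 + 0.1·0.524864 + 0.6·0.267795 = 0.416389.

0.416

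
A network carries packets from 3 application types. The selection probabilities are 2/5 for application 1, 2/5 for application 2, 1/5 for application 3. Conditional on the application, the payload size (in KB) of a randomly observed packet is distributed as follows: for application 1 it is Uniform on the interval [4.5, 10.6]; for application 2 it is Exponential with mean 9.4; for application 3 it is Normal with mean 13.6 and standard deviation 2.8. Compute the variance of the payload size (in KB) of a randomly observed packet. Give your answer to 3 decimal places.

43.039

Per component, 1: μ=7.55, E[X²]=60.1033; 2: μ=9.4, E[X²]=176.72; 3: μ=13.6, E[X²]=192.8.
E[X] = 0.4·7.55 + 0.4·9.4 + 0.2·13.6 = 9.5.
E[X²] = 0.4·60.1033 + 0.4·176.72 + 0.2·192.8 = 133.289.
Var(X) = E[X²] − (E[X])² = 133.289 − 90.25 = 43.0393.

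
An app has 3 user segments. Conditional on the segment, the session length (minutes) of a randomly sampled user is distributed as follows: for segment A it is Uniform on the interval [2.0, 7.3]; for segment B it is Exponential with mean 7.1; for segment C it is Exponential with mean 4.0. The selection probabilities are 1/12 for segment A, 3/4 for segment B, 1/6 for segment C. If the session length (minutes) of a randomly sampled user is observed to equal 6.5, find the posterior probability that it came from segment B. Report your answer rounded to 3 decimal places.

0.639

Likelihoods f(6.5 | ·): A: 0.188679; B: 0.056383; C: 0.0492279.
Posterior ∝ prior × likelihood. Numerator for B: 0.75·0.056383 = 0.0422872.
Normalizing constant: 0.0833333·0.188679 + 0.75·0.056383 + 0.166667·0.0492279 = 0.0662152.
P(B | observation) = 0.0422872 / 0.0662152 = 0.638634.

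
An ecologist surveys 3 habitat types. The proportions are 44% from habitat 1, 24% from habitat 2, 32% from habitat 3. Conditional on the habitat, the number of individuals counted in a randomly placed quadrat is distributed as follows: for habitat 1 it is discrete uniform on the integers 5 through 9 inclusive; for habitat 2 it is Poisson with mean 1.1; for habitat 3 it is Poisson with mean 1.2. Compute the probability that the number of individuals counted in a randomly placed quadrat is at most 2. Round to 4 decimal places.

Conditional on each habitat, P(X ≤ 2): 1: 0; 2: 0.900416; 3: 0.879487.
By total probability, P(X ≤ 2) = 0.44·0 + 0.24·0.900416 + 0.32·0.879487 = 0.497536.

0.4975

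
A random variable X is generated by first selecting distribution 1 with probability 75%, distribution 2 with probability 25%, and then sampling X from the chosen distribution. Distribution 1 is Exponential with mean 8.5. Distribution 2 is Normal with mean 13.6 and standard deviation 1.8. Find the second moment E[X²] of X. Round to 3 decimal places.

155.425

For each component E[X²] = Var + (mean)², giving 1: 144.5; 2: 188.2.
Overall E[X²] = 0.75·144.5 + 0.25·188.2 = 155.425.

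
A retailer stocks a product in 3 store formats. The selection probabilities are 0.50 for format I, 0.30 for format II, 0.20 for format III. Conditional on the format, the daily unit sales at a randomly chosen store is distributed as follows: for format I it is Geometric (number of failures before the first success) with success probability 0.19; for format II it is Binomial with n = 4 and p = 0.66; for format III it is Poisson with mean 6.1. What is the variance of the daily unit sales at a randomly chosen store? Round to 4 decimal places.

14.1590

Per component, I: μ=4.26316, E[X²]=40.6122; II: μ=2.64, E[X²]=7.8672; III: μ=6.1, E[X²]=43.31.
E[X] = 0.5·4.26316 + 0.3·2.64 + 0.2·6.1 = 4.14358.
E[X²] = 0.5·40.6122 + 0.3·7.8672 + 0.2·43.31 = 31.3283.
Var(X) = E[X²] − (E[X])² = 31.3283 − 17.1692 = 14.159.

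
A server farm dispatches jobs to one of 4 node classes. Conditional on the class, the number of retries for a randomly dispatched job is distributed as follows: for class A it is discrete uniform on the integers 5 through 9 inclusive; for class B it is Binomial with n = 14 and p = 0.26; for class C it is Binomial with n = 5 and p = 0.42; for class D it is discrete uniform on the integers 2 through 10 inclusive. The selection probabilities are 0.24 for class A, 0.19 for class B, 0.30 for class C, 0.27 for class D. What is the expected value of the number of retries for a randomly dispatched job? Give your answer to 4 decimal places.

4.6216

Component means — A: 7; B: 3.64; C: 2.1; D: 6.
E[X] = 0.24·7 + 0.19·3.64 + 0.3·2.1 + 0.27·6 = 4.6216.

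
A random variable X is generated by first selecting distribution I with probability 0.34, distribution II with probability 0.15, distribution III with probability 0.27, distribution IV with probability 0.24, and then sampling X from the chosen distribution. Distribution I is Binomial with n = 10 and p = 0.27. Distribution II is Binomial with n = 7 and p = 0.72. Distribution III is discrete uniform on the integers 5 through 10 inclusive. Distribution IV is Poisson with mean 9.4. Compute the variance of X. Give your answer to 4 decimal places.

11.1460

Per component, I: μ=2.7, E[X²]=9.261; II: μ=5.04, E[X²]=26.8128; III: μ=7.5, E[X²]=59.1667; IV: μ=9.4, E[X²]=97.76.
E[X] = 0.34·2.7 + 0.15·5.04 + 0.27·7.5 + 0.24·9.4 = 5.955.
E[X²] = 0.34·9.261 + 0.15·26.8128 + 0.27·59.1667 + 0.24·97.76 = 46.6081.
Var(X) = E[X²] − (E[X])² = 46.6081 − 35.462 = 11.146.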